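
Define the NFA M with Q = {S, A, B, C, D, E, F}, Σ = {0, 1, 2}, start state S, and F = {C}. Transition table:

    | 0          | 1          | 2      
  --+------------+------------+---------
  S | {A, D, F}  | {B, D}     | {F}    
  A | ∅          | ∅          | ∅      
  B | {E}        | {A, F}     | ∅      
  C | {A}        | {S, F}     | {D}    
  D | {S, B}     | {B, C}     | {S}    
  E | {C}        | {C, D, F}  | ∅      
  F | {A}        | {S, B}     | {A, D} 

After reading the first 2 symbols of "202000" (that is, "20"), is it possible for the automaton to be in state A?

Yes

Start in {S}.
Read '2': {S} → {F}.
Read '0': {F} → {A}.
State A is in {A}.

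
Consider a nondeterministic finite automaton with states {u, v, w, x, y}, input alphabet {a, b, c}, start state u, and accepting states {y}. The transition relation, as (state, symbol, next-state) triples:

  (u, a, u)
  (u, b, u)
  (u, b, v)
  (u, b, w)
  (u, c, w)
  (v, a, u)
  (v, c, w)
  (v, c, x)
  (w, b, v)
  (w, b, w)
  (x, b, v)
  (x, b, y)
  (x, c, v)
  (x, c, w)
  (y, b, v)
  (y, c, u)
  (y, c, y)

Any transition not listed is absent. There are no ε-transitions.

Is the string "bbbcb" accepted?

Start in {u}.
Read 'b': u→{u, v, w}; now {u, v, w}.
Read 'b': u→{u, v, w}, v→∅, w→{v, w}; now {u, v, w}.
Read 'b': u→{u, v, w}, v→∅, w→{v, w}; now {u, v, w}.
Read 'c': u→{w}, v→{w, x}, w→∅; now {w, x}.
Read 'b': w→{v, w}, x→{v, y}; now {v, w, y}.
The final set {v, w, y} contains the accepting state y.

Yes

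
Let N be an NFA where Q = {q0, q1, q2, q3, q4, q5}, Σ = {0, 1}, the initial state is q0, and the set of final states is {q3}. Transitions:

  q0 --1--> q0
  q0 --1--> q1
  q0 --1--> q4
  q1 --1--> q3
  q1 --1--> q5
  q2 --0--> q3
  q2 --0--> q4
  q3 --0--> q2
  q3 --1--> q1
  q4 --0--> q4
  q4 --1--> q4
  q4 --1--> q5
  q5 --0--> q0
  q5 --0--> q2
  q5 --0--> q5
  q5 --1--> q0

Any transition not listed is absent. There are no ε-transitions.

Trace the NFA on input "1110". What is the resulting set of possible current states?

Start in {q0}.
Read '1': {q0} → {q0, q1, q4}.
Read '1': {q0, q1, q4} → {q0, q1, q3, q4, q5}.
Read '1': {q0, q1, q3, q4, q5} → {q0, q1, q3, q4, q5}.
Read '0': {q0, q1, q3, q4, q5} → {q0, q2, q4, q5}.

{q0, q2, q4, q5}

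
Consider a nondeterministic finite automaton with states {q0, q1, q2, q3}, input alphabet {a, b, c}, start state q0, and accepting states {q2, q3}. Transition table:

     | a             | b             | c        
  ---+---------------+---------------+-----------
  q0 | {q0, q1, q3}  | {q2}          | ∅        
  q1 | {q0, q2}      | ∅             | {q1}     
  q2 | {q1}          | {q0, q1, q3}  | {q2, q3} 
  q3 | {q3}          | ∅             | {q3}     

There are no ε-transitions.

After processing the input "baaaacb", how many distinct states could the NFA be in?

3

Start in {q0}.
Read 'b': q0→{q2}; now {q2}.
Read 'a': q2→{q1}; now {q1}.
Read 'a': q1→{q0, q2}; now {q0, q2}.
Read 'a': q0→{q0, q1, q3}, q2→{q1}; now {q0, q1, q3}.
Read 'a': q0→{q0, q1, q3}, q1→{q0, q2}, q3→{q3}; now {q0, q1, q2, q3}.
Read 'c': q0→∅, q1→{q1}, q2→{q2, q3}, q3→{q3}; now {q1, q2, q3}.
Read 'b': q1→∅, q2→{q0, q1, q3}, q3→∅; now {q0, q1, q3}.
That set has 3 states.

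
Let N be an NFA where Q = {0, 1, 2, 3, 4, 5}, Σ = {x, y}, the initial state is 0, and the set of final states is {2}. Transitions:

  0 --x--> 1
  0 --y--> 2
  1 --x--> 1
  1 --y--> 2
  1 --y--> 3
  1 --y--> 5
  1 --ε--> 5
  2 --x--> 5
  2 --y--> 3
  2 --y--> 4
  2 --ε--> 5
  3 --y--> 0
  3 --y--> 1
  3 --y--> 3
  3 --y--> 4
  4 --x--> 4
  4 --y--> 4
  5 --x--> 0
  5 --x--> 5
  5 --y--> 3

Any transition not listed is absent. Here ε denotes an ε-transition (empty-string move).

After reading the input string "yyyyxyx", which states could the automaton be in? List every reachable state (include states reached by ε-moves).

Start in {0}.
Read 'y': 0→{2}; union {2}; ε-closure = {2, 5}.
Read 'y': 2→{3, 4}, 5→{3}; now {3, 4}.
Read 'y': 3→{0, 1, 3, 4}, 4→{4}; union {0, 1, 3, 4}; ε-closure = {0, 1, 3, 4, 5}.
Read 'y': 0→{2}, 1→{2, 3, 5}, 3→{0, 1, 3, 4}, 4→{4}, 5→{3}; now {0, 1, 2, 3, 4, 5}.
Read 'x': 0→{1}, 1→{1}, 2→{5}, 3→∅, 4→{4}, 5→{0, 5}; now {0, 1, 4, 5}.
Read 'y': 0→{2}, 1→{2, 3, 5}, 4→{4}, 5→{3}; now {2, 3, 4, 5}.
Read 'x': 2→{5}, 3→∅, 4→{4}, 5→{0, 5}; now {0, 4, 5}.

{0, 4, 5}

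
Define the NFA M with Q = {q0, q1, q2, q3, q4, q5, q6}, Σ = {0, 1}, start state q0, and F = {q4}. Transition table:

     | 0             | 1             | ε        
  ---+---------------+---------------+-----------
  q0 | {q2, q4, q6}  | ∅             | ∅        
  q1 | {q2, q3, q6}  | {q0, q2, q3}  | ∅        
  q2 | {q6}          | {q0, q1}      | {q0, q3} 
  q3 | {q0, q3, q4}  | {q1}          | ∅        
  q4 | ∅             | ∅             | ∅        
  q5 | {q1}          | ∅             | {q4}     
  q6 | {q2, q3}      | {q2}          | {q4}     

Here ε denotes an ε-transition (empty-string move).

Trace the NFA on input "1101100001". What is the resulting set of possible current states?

∅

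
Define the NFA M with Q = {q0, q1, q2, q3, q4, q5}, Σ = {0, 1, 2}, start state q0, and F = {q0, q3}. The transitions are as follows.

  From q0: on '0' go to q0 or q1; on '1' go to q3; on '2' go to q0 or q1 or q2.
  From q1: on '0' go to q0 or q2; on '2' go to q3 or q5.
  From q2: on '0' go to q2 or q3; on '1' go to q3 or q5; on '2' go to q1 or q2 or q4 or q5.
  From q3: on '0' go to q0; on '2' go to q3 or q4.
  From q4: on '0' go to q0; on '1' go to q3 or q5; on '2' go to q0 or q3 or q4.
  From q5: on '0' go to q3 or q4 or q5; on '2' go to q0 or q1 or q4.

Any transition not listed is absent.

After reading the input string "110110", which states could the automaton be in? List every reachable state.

Start in {q0}.
Read '1': {q0} → {q3}.
Read '1': {q3} → ∅.
The set is empty and remains empty for the remaining 4 symbols.

∅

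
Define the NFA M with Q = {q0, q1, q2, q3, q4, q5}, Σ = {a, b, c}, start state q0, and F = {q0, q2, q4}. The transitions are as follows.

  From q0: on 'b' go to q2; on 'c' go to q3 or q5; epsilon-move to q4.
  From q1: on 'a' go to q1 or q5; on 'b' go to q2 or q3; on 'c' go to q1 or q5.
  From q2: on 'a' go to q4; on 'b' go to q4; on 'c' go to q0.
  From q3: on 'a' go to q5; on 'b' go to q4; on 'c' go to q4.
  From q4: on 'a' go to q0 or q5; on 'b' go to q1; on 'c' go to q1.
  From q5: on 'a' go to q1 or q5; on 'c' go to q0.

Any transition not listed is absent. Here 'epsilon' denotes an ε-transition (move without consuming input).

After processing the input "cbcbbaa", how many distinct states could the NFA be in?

4

Start: ε-closure({q0}) = {q0, q4}.
Read 'c': q0→{q3, q5}, q4→{q1}; now {q1, q3, q5}.
Read 'b': q1→{q2, q3}, q3→{q4}, q5→∅; now {q2, q3, q4}.
Read 'c': q2→{q0}, q3→{q4}, q4→{q1}; now {q0, q1, q4}.
Read 'b': q0→{q2}, q1→{q2, q3}, q4→{q1}; now {q1, q2, q3}.
Read 'b': q1→{q2, q3}, q2→{q4}, q3→{q4}; now {q2, q3, q4}.
Read 'a': q2→{q4}, q3→{q5}, q4→{q0, q5}; now {q0, q4, q5}.
Read 'a': q0→∅, q4→{q0, q5}, q5→{q1, q5}; union {q0, q1, q5}; ε-closure = {q0, q1, q4, q5}.
That set has 4 states.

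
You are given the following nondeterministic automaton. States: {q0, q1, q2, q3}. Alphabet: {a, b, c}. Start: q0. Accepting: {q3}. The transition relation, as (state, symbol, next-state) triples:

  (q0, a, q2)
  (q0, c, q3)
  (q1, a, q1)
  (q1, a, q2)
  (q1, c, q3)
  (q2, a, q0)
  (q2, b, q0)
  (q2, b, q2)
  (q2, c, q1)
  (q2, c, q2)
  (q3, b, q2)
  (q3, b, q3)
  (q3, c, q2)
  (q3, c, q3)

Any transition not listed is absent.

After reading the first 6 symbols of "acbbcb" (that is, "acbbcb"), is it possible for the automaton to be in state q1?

Start in {q0}.
Read 'a': q0→{q2}; now {q2}.
Read 'c': q2→{q1, q2}; now {q1, q2}.
Read 'b': q1→∅, q2→{q0, q2}; now {q0, q2}.
Read 'b': q0→∅, q2→{q0, q2}; now {q0, q2}.
Read 'c': q0→{q3}, q2→{q1, q2}; now {q1, q2, q3}.
Read 'b': q1→∅, q2→{q0, q2}, q3→{q2, q3}; now {q0, q2, q3}.
State q1 is not in {q0, q2, q3}.

No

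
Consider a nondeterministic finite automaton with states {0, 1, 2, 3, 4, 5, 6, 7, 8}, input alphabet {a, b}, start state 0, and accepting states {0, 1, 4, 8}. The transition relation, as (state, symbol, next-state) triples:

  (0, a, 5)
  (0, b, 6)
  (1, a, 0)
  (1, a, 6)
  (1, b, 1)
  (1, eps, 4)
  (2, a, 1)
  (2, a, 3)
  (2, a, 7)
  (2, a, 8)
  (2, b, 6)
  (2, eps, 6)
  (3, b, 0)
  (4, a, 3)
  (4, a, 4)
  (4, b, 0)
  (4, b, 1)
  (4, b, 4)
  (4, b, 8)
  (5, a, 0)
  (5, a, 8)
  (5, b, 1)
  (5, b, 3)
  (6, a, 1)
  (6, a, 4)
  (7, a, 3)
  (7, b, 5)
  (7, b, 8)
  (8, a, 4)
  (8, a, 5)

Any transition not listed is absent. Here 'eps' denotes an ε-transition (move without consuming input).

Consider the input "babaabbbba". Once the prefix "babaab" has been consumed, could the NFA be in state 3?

Yes

Start in {0}.
Read 'b': 0→{6}; now {6}.
Read 'a': 6→{1, 4}; now {1, 4}.
Read 'b': 1→{1}, 4→{0, 1, 4, 8}; now {0, 1, 4, 8}.
Read 'a': 0→{5}, 1→{0, 6}, 4→{3, 4}, 8→{4, 5}; now {0, 3, 4, 5, 6}.
Read 'a': 0→{5}, 3→∅, 4→{3, 4}, 5→{0, 8}, 6→{1, 4}; now {0, 1, 3, 4, 5, 8}.
Read 'b': 0→{6}, 1→{1}, 3→{0}, 4→{0, 1, 4, 8}, 5→{1, 3}, 8→∅; now {0, 1, 3, 4, 6, 8}.
State 3 is in {0, 1, 3, 4, 6, 8}.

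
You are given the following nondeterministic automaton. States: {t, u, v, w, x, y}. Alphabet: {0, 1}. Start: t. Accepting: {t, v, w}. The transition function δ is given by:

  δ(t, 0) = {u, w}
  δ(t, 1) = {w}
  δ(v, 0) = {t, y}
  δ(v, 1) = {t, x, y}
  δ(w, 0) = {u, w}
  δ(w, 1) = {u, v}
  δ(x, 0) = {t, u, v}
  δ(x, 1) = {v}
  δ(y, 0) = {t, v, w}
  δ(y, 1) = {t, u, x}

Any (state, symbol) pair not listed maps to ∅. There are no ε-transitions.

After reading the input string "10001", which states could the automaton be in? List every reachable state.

{u, v}

Start in {t}.
Read '1': t→{w}; now {w}.
Read '0': w→{u, w}; now {u, w}.
Read '0': u→∅, w→{u, w}; now {u, w}.
Read '0': u→∅, w→{u, w}; now {u, w}.
Read '1': u→∅, w→{u, v}; now {u, v}.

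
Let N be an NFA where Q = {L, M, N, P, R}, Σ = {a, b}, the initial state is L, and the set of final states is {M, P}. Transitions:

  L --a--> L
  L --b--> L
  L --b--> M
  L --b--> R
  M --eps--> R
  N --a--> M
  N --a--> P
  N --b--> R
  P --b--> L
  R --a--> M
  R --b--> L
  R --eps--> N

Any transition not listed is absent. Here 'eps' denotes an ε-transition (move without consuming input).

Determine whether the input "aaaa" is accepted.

No

Start in {L}.
Read 'a': {L} → {L}.
Read 'a': {L} → {L}.
Read 'a': {L} → {L}.
Read 'a': {L} → {L}.
The final set {L} contains no accepting state.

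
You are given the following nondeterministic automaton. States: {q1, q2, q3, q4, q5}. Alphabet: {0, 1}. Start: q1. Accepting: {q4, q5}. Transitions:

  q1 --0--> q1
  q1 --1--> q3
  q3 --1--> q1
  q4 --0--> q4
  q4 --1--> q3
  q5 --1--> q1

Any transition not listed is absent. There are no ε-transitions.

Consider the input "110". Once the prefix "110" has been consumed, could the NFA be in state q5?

No

Start in {q1}.
Read '1': q1→{q3}; now {q3}.
Read '1': q3→{q1}; now {q1}.
Read '0': q1→{q1}; now {q1}.
State q5 is not in {q1}.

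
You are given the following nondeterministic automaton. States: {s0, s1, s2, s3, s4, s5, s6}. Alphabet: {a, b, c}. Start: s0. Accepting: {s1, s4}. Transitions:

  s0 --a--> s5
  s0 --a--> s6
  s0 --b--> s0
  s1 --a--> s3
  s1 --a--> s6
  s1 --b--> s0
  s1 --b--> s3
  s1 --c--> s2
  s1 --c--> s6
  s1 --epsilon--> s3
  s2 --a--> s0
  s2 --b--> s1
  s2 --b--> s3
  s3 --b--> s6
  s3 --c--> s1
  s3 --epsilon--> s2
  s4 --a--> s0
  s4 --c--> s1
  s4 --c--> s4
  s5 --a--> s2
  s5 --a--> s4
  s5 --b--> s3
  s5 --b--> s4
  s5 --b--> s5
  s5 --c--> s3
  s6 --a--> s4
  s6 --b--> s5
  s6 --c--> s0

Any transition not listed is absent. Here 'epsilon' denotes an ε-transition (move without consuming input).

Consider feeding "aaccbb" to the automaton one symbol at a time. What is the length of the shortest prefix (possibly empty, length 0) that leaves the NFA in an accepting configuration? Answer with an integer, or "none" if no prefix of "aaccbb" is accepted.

Start in {s0}.
Read 'a': s0→{s5, s6}; now {s5, s6}.
Read 'a': s5→{s2, s4}, s6→{s4}; now {s2, s4}.
None of the earlier sets intersect F, but {s2, s4} does.

2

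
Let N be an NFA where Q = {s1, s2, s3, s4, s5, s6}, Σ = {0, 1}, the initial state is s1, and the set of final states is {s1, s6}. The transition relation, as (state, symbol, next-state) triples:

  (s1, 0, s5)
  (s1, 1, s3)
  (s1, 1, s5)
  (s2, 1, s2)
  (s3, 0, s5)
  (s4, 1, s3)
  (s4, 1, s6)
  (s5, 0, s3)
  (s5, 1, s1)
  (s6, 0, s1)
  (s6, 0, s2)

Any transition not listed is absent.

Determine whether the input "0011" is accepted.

Start in {s1}.
Read '0': {s1} → {s5}.
Read '0': {s5} → {s3}.
Read '1': {s3} → ∅.
The set is empty and remains empty for the remaining 1 symbol.
The final set ∅ contains no accepting state.

No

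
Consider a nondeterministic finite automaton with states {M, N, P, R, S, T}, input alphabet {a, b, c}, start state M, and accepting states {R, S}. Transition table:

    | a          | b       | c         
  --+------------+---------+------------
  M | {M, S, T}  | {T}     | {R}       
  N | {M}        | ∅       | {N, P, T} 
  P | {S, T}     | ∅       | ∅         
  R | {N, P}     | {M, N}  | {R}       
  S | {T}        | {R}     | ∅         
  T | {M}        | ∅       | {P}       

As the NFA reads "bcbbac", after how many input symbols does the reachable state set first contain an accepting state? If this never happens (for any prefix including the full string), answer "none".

Start in {M}.
Read 'b': {M} → {T}.
Read 'c': {T} → {P}.
Read 'b': {P} → ∅.
The set is empty and remains empty for the remaining 3 symbols.
No reachable set along the way intersects F.

none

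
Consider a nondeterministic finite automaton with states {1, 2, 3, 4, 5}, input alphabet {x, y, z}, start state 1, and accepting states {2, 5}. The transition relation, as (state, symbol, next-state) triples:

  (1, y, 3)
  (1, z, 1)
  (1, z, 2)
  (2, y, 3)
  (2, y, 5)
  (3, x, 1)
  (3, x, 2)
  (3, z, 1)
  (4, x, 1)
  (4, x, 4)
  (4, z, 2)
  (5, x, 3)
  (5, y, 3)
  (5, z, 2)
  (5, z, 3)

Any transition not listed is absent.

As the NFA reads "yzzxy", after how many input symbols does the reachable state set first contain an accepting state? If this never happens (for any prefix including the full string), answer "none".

3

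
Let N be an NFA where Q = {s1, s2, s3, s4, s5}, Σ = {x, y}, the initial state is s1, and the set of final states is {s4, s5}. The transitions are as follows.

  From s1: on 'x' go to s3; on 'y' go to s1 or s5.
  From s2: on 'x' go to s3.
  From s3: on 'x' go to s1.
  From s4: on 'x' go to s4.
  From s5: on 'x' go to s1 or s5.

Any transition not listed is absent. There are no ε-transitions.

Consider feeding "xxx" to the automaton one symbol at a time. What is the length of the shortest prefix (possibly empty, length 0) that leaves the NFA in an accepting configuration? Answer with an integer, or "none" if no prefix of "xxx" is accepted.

none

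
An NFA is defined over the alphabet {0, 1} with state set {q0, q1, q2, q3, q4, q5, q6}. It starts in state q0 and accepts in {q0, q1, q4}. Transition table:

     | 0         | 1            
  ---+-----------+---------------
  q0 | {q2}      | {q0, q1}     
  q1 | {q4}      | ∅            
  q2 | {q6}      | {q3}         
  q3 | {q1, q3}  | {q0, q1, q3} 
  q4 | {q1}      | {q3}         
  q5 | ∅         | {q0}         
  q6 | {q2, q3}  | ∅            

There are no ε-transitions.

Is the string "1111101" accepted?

Start in {q0}.
Read '1': {q0} → {q0, q1}.
Read '1': {q0, q1} → {q0, q1}.
Read '1': {q0, q1} → {q0, q1}.
Read '1': {q0, q1} → {q0, q1}.
Read '1': {q0, q1} → {q0, q1}.
Read '0': {q0, q1} → {q2, q4}.
Read '1': {q2, q4} → {q3}.
The final set {q3} contains no accepting state.

No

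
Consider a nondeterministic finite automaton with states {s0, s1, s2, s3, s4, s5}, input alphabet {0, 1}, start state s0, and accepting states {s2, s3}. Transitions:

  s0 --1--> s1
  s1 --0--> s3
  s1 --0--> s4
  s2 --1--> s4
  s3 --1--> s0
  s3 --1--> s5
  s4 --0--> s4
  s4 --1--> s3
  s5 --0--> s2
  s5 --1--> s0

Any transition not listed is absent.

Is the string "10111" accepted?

No

Start in {s0}.
Read '1': s0→{s1}; now {s1}.
Read '0': s1→{s3, s4}; now {s3, s4}.
Read '1': s3→{s0, s5}, s4→{s3}; now {s0, s3, s5}.
Read '1': s0→{s1}, s3→{s0, s5}, s5→{s0}; now {s0, s1, s5}.
Read '1': s0→{s1}, s1→∅, s5→{s0}; now {s0, s1}.
The final set {s0, s1} contains no accepting state.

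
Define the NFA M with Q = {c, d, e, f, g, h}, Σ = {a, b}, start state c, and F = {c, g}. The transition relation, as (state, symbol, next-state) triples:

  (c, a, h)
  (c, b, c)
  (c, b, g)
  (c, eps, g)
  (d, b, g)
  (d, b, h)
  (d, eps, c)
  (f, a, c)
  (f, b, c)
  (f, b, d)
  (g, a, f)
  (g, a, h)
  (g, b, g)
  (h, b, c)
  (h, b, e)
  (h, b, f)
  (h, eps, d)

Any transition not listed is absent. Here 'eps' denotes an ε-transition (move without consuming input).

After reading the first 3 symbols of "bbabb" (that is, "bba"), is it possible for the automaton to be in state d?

Yes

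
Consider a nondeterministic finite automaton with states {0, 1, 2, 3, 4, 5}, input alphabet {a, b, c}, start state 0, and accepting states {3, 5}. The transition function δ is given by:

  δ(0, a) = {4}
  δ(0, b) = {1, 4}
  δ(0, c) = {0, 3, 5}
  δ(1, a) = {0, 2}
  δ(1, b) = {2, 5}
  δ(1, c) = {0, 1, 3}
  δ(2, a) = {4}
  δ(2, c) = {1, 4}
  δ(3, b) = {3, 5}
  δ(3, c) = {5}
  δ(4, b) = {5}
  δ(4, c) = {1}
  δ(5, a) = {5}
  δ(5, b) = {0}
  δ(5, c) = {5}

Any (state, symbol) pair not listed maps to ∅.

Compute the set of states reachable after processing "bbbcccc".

Start in {0}.
Read 'b': 0→{1, 4}; now {1, 4}.
Read 'b': 1→{2, 5}, 4→{5}; now {2, 5}.
Read 'b': 2→∅, 5→{0}; now {0}.
Read 'c': 0→{0, 3, 5}; now {0, 3, 5}.
Read 'c': 0→{0, 3, 5}, 3→{5}, 5→{5}; now {0, 3, 5}.
Read 'c': 0→{0, 3, 5}, 3→{5}, 5→{5}; now {0, 3, 5}.
Read 'c': 0→{0, 3, 5}, 3→{5}, 5→{5}; now {0, 3, 5}.

{0, 3, 5}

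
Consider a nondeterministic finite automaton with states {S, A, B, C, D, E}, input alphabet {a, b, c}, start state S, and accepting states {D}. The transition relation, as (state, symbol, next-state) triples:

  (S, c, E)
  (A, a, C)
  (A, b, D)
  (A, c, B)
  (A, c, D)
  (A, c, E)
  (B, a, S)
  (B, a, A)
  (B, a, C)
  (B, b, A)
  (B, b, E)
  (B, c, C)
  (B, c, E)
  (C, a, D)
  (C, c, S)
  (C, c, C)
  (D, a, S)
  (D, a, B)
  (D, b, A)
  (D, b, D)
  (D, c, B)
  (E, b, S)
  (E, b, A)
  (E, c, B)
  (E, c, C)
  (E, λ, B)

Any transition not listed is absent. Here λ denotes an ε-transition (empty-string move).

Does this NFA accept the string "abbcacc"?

Start in {S}.
Read 'a': {S} → ∅.
The set is empty and remains empty for the remaining 6 symbols.
The final set ∅ contains no accepting state.

No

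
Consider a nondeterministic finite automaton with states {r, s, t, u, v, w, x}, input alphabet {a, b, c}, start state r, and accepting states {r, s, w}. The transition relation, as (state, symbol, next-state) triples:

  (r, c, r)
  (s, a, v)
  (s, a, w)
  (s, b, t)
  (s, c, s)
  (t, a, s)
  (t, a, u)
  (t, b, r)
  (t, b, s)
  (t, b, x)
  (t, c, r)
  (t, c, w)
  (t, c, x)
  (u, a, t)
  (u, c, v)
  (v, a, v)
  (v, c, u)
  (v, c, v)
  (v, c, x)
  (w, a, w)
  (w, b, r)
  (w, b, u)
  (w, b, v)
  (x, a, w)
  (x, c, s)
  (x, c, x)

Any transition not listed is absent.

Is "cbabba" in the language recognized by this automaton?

No

Start in {r}.
Read 'c': r→{r}; now {r}.
Read 'b': r→∅; now ∅.
The set is empty and remains empty for the remaining 4 symbols.
The final set ∅ contains no accepting state.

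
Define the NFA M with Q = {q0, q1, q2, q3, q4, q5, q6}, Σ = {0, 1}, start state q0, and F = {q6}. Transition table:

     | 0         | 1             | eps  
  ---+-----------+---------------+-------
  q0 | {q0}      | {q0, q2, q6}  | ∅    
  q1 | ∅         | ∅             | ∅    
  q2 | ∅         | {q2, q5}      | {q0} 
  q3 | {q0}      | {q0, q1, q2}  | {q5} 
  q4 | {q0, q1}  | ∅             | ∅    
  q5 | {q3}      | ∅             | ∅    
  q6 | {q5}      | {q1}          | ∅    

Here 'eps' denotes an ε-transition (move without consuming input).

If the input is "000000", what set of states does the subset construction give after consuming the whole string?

Start in {q0}.
Read '0': q0→{q0}; now {q0}.
Read '0': q0→{q0}; now {q0}.
Read '0': q0→{q0}; now {q0}.
Read '0': q0→{q0}; now {q0}.
Read '0': q0→{q0}; now {q0}.
Read '0': q0→{q0}; now {q0}.

{q0}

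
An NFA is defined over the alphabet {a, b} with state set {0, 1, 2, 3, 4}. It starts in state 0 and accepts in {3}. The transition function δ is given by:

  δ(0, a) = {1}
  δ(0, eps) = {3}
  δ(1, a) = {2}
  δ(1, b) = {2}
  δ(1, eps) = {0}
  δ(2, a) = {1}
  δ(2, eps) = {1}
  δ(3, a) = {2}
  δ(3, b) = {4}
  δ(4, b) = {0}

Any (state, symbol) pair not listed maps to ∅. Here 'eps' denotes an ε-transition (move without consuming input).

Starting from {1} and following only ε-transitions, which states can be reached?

{0, 1, 3}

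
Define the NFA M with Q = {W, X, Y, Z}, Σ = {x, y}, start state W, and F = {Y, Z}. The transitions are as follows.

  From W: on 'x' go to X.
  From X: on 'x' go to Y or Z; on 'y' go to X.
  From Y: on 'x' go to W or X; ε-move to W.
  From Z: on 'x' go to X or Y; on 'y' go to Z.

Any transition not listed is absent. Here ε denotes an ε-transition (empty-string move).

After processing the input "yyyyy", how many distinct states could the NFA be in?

0

Start in {W}.
Read 'y': {W} → ∅.
The set is empty and remains empty for the remaining 4 symbols.
That set has 0 states.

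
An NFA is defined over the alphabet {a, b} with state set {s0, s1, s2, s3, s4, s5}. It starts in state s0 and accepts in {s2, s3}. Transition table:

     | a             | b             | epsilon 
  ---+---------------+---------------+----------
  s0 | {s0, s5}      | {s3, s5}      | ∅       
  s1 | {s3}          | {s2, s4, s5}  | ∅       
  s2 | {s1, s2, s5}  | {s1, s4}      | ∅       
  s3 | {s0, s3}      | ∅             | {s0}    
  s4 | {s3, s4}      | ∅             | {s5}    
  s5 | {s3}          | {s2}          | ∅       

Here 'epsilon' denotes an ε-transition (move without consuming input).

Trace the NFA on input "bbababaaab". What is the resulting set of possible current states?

{s0, s1, s2, s3, s4, s5}

Start in {s0}.
Read 'b': s0→{s3, s5}; union {s3, s5}; ε-closure = {s0, s3, s5}.
Read 'b': s0→{s3, s5}, s3→∅, s5→{s2}; union {s2, s3, s5}; ε-closure = {s0, s2, s3, s5}.
Read 'a': s0→{s0, s5}, s2→{s1, s2, s5}, s3→{s0, s3}, s5→{s3}; now {s0, s1, s2, s3, s5}.
Read 'b': s0→{s3, s5}, s1→{s2, s4, s5}, s2→{s1, s4}, s3→∅, s5→{s2}; union {s1, s2, s3, s4, s5}; ε-closure = {s0, s1, s2, s3, s4, s5}.
Read 'a': s0→{s0, s5}, s1→{s3}, s2→{s1, s2, s5}, s3→{s0, s3}, s4→{s3, s4}, s5→{s3}; now {s0, s1, s2, s3, s4, s5}.
Read 'b': s0→{s3, s5}, s1→{s2, s4, s5}, s2→{s1, s4}, s3→∅, s4→∅, s5→{s2}; union {s1, s2, s3, s4, s5}; ε-closure = {s0, s1, s2, s3, s4, s5}.
Read 'a': s0→{s0, s5}, s1→{s3}, s2→{s1, s2, s5}, s3→{s0, s3}, s4→{s3, s4}, s5→{s3}; now {s0, s1, s2, s3, s4, s5}.
Read 'a': s0→{s0, s5}, s1→{s3}, s2→{s1, s2, s5}, s3→{s0, s3}, s4→{s3, s4}, s5→{s3}; now {s0, s1, s2, s3, s4, s5}.
Read 'a': s0→{s0, s5}, s1→{s3}, s2→{s1, s2, s5}, s3→{s0, s3}, s4→{s3, s4}, s5→{s3}; now {s0, s1, s2, s3, s4, s5}.
Read 'b': s0→{s3, s5}, s1→{s2, s4, s5}, s2→{s1, s4}, s3→∅, s4→∅, s5→{s2}; union {s1, s2, s3, s4, s5}; ε-closure = {s0, s1, s2, s3, s4, s5}.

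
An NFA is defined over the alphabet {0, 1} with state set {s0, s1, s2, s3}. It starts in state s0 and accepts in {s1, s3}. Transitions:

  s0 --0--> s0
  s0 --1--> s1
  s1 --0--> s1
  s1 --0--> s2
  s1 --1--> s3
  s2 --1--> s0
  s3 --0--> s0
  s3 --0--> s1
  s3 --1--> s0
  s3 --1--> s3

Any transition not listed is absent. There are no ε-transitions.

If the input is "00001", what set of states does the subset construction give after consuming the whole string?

{s1}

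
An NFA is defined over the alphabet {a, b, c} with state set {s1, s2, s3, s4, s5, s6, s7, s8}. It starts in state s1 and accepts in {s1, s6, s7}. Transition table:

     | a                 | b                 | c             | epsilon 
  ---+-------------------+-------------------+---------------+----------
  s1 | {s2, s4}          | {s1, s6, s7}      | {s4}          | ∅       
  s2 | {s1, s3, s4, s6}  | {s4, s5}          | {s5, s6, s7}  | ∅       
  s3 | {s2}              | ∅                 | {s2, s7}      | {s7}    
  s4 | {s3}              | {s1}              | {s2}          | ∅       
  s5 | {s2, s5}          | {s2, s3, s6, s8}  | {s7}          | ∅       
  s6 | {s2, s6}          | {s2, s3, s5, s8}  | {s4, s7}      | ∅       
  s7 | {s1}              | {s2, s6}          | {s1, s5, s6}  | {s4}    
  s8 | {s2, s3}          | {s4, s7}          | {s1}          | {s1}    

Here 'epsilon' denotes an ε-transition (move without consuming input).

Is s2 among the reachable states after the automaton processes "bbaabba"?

Yes

Start in {s1}.
Read 'b': {s1} → {s1, s4, s6, s7}.
Read 'b': {s1, s4, s6, s7} → {s1, s2, s3, s4, s5, s6, s7, s8}.
Read 'a': {s1, s2, s3, s4, s5, s6, s7, s8} → {s1, s2, s3, s4, s5, s6, s7}.
Read 'a': {s1, s2, s3, s4, s5, s6, s7} → {s1, s2, s3, s4, s5, s6, s7}.
Read 'b': {s1, s2, s3, s4, s5, s6, s7} → {s1, s2, s3, s4, s5, s6, s7, s8}.
Read 'b': {s1, s2, s3, s4, s5, s6, s7, s8} → {s1, s2, s3, s4, s5, s6, s7, s8}.
Read 'a': {s1, s2, s3, s4, s5, s6, s7, s8} → {s1, s2, s3, s4, s5, s6, s7}.
State s2 is in {s1, s2, s3, s4, s5, s6, s7}.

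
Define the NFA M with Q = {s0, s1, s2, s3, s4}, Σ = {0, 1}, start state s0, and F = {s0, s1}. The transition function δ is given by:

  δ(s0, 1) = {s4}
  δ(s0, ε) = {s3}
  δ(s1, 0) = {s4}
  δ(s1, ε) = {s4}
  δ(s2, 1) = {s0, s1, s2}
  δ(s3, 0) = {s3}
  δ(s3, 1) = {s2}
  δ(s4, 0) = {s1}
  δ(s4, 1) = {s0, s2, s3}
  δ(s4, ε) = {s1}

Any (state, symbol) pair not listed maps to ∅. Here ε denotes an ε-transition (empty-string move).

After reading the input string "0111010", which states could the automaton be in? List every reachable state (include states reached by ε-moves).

{s3}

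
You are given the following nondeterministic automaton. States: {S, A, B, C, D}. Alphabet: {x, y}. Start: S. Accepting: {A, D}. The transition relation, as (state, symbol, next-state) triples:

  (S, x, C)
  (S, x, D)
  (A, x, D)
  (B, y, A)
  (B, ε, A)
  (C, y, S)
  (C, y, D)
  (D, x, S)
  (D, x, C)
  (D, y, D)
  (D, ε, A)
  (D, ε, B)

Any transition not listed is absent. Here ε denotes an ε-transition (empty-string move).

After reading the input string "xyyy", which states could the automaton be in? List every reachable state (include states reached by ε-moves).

Start in {S}.
Read 'x': S→{C, D}; union {C, D}; ε-closure = {A, B, C, D}.
Read 'y': A→∅, B→{A}, C→{S, D}, D→{D}; union {S, A, D}; ε-closure = {S, A, B, D}.
Read 'y': S→∅, A→∅, B→{A}, D→{D}; union {A, D}; ε-closure = {A, B, D}.
Read 'y': A→∅, B→{A}, D→{D}; union {A, D}; ε-closure = {A, B, D}.

{A, B, D}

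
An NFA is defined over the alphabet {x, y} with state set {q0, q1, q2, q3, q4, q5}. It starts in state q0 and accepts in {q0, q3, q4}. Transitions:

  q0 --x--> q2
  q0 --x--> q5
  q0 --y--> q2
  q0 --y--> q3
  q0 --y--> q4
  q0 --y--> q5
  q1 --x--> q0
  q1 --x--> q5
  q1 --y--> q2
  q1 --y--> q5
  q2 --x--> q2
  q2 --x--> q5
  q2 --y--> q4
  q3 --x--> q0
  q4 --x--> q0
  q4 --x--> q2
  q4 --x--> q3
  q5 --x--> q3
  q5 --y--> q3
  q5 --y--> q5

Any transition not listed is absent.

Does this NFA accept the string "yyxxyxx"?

Yes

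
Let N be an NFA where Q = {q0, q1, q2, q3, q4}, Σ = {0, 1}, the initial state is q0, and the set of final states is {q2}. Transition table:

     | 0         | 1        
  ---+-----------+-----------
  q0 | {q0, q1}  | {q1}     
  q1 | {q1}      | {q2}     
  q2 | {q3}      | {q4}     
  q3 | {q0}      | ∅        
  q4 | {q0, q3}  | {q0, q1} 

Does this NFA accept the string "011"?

Yes

Start in {q0}.
Read '0': q0→{q0, q1}; now {q0, q1}.
Read '1': q0→{q1}, q1→{q2}; now {q1, q2}.
Read '1': q1→{q2}, q2→{q4}; now {q2, q4}.
The final set {q2, q4} contains the accepting state q2.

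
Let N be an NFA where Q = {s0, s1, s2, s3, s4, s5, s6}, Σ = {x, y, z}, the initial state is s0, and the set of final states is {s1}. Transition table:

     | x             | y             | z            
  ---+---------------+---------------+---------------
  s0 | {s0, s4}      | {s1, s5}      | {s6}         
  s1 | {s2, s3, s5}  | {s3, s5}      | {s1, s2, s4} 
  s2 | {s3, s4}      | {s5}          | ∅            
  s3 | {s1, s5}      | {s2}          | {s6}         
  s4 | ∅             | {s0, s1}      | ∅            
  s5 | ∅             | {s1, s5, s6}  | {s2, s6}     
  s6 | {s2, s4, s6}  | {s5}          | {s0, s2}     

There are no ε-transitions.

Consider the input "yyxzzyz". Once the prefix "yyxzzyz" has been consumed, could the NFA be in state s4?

Yes

Start in {s0}.
Read 'y': {s0} → {s1, s5}.
Read 'y': {s1, s5} → {s1, s3, s5, s6}.
Read 'x': {s1, s3, s5, s6} → {s1, s2, s3, s4, s5, s6}.
Read 'z': {s1, s2, s3, s4, s5, s6} → {s0, s1, s2, s4, s6}.
Read 'z': {s0, s1, s2, s4, s6} → {s0, s1, s2, s4, s6}.
Read 'y': {s0, s1, s2, s4, s6} → {s0, s1, s3, s5}.
Read 'z': {s0, s1, s3, s5} → {s1, s2, s4, s6}.
State s4 is in {s1, s2, s4, s6}.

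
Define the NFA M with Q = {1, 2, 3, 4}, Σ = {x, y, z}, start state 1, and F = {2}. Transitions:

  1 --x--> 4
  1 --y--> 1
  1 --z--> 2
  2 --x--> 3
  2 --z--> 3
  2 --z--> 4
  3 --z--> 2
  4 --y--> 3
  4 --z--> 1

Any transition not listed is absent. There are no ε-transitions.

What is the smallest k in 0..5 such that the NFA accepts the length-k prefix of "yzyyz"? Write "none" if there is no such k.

2

Start in {1}.
Read 'y': {1} → {1}.
Read 'z': {1} → {2}.
None of the earlier sets intersect F, but {2} does.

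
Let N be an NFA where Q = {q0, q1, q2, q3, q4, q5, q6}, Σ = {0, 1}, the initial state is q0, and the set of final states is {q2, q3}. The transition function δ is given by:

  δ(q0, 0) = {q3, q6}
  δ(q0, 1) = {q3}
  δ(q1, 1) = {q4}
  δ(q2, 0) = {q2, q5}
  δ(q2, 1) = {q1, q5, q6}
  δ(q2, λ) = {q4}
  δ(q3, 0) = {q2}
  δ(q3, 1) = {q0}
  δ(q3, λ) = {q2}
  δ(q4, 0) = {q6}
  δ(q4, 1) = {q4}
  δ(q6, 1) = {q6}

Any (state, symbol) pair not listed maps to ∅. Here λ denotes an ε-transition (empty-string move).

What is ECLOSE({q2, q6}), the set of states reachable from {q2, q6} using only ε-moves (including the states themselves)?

Begin with {q2, q6}.
ε-move q2 → q4; add q4.

{q2, q4, q6}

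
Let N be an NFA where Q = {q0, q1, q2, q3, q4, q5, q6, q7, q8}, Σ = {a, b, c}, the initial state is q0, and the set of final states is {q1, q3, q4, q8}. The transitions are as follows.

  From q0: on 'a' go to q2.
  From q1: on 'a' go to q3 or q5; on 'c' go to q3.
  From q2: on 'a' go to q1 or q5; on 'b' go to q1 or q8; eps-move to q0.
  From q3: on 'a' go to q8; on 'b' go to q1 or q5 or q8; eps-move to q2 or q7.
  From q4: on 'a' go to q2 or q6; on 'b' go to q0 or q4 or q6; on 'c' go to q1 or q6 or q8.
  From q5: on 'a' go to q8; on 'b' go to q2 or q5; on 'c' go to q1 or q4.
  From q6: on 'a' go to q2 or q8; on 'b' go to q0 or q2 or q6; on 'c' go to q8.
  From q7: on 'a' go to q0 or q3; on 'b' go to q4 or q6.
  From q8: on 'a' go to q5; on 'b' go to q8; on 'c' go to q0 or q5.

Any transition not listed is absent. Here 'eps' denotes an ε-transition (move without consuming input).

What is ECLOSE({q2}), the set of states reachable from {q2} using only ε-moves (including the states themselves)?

{q0, q2}

Begin with {q2}.
ε-move q2 → q0; add q0.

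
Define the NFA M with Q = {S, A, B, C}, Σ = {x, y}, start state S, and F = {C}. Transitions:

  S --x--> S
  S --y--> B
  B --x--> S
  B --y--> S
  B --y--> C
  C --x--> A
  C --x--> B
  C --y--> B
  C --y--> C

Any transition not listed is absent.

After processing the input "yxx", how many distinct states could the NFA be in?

1

Start in {S}.
Read 'y': S→{B}; now {B}.
Read 'x': B→{S}; now {S}.
Read 'x': S→{S}; now {S}.
That set has 1 state.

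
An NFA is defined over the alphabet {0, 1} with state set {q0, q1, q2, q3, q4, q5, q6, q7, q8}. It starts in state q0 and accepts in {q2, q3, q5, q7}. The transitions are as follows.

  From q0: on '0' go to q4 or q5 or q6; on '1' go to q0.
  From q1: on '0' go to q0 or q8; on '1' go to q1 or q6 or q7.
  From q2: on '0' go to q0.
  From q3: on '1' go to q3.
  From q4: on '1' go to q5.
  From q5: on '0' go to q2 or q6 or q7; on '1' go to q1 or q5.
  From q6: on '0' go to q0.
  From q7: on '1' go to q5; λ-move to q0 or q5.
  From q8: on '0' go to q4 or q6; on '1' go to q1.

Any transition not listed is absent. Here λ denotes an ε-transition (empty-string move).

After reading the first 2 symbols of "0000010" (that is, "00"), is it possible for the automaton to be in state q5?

Yes

Start in {q0}.
Read '0': {q0} → {q4, q5, q6}.
Read '0': {q4, q5, q6} → {q0, q2, q5, q6, q7}.
State q5 is in {q0, q2, q5, q6, q7}.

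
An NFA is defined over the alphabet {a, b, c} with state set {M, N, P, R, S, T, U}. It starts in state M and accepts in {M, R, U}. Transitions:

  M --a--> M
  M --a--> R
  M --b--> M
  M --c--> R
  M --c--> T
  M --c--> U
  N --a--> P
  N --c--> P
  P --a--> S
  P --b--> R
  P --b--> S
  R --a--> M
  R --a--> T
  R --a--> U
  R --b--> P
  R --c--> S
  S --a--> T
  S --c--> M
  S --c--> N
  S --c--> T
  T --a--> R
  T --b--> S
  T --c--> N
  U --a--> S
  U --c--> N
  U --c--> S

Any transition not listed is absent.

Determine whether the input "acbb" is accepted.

Start in {M}.
Read 'a': M→{M, R}; now {M, R}.
Read 'c': M→{R, T, U}, R→{S}; now {R, S, T, U}.
Read 'b': R→{P}, S→∅, T→{S}, U→∅; now {P, S}.
Read 'b': P→{R, S}, S→∅; now {R, S}.
The final set {R, S} contains the accepting state R.

Yes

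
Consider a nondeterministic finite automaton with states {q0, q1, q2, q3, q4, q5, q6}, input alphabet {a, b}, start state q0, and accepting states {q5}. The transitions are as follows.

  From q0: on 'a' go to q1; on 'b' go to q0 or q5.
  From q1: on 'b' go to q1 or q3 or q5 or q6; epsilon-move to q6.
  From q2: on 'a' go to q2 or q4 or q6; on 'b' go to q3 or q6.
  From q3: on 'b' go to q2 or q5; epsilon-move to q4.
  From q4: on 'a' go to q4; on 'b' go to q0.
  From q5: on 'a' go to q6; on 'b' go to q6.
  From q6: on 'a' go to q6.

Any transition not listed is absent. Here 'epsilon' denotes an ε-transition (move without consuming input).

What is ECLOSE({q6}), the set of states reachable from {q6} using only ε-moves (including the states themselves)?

{q6}

Begin with {q6}.
No ε-moves leave this set, so the closure equals the set itself.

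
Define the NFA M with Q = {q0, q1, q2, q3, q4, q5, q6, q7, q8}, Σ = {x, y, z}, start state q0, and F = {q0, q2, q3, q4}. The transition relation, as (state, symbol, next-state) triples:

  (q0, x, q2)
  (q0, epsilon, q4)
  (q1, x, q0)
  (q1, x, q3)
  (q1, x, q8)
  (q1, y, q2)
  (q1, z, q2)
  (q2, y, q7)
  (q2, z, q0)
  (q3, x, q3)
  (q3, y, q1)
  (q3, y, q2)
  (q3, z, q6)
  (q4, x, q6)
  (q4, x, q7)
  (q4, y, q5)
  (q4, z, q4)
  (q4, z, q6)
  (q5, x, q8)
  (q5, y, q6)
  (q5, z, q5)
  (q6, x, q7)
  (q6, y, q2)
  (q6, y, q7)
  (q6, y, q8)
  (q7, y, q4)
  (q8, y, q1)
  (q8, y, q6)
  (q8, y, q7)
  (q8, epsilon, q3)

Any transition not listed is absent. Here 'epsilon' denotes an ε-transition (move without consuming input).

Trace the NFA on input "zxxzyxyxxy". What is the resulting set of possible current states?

Start: ε-closure({q0}) = {q0, q4}.
Read 'z': {q0, q4} → {q4, q6}.
Read 'x': {q4, q6} → {q6, q7}.
Read 'x': {q6, q7} → {q7}.
Read 'z': {q7} → ∅.
The set is empty and remains empty for the remaining 6 symbols.

∅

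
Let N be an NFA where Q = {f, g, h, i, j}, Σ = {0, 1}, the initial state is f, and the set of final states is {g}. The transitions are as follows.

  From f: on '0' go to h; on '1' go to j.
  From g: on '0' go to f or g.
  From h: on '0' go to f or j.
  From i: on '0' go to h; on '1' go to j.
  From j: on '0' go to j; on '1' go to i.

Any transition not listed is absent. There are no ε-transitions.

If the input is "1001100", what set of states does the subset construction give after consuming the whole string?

{j}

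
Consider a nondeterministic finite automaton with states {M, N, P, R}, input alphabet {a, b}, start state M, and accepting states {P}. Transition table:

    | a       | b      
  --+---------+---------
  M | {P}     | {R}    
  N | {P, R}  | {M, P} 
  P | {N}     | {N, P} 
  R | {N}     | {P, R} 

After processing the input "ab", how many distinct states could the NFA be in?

2

Start in {M}.
Read 'a': {M} → {P}.
Read 'b': {P} → {N, P}.
That set has 2 states.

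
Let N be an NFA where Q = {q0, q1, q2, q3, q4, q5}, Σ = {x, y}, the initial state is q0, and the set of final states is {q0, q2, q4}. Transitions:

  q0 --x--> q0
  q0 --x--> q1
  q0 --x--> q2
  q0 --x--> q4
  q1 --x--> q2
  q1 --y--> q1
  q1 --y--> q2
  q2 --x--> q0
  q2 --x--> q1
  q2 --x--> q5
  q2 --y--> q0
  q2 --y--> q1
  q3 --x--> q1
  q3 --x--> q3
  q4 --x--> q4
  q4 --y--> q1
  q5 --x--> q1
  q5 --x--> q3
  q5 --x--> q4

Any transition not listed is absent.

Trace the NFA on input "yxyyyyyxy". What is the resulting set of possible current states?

∅

Start in {q0}.
Read 'y': {q0} → ∅.
The set is empty and remains empty for the remaining 8 symbols.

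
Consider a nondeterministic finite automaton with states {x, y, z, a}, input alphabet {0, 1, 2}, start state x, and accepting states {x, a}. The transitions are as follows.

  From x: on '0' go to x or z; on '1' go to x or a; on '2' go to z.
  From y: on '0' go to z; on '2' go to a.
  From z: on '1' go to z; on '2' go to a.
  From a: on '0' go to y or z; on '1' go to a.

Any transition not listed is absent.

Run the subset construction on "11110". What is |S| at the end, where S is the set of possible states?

Start in {x}.
Read '1': x→{x, a}; now {x, a}.
Read '1': x→{x, a}, a→{a}; now {x, a}.
Read '1': x→{x, a}, a→{a}; now {x, a}.
Read '1': x→{x, a}, a→{a}; now {x, a}.
Read '0': x→{x, z}, a→{y, z}; now {x, y, z}.
That set has 3 states.

3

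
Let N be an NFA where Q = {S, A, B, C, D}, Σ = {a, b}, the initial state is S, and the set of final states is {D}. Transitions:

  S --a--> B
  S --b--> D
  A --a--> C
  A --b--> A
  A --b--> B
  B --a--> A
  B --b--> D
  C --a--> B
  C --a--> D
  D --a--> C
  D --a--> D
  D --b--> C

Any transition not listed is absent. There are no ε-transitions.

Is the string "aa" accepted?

Start in {S}.
Read 'a': S→{B}; now {B}.
Read 'a': B→{A}; now {A}.
The final set {A} contains no accepting state.

No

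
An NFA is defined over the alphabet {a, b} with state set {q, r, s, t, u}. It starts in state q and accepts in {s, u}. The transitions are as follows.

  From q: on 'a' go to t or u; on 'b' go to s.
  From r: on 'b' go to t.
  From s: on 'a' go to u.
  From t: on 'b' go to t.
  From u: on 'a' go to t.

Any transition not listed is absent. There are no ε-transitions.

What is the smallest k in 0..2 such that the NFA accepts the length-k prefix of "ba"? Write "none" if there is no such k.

1

Start in {q}.
Read 'b': {q} → {s}.
None of the earlier sets intersect F, but {s} does.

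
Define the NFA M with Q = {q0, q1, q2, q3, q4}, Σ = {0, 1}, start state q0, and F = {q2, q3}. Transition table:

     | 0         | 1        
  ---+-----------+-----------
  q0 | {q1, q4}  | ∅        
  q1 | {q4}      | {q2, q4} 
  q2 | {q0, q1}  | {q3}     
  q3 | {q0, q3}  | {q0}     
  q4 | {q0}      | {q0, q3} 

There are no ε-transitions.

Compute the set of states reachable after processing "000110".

{q0, q1, q3, q4}

Start in {q0}.
Read '0': {q0} → {q1, q4}.
Read '0': {q1, q4} → {q0, q4}.
Read '0': {q0, q4} → {q0, q1, q4}.
Read '1': {q0, q1, q4} → {q0, q2, q3, q4}.
Read '1': {q0, q2, q3, q4} → {q0, q3}.
Read '0': {q0, q3} → {q0, q1, q3, q4}.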